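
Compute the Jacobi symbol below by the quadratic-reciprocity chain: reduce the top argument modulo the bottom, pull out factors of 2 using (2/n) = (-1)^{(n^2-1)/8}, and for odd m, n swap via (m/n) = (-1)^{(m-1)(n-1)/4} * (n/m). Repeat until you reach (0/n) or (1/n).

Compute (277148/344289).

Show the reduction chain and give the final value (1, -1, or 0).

1

277148 = 2^2·69287; (2/344289) = +1 since 344289 mod 8 = 1, so (277148/344289) = (+1)^2·(69287/344289); sign now +1
reciprocity: (69287/344289) = +1·(344289/69287) since 69287 mod 4 = 3, 344289 mod 4 = 1; sign now +1
(344289/69287) = (67141/69287)   [reduce mod 69287]
reciprocity: (67141/69287) = +1·(69287/67141) since 67141 mod 4 = 1, 69287 mod 4 = 3; sign now +1
(69287/67141) = (2146/67141)   [reduce mod 67141]
2146 = 2^1·1073; (2/67141) = -1 since 67141 mod 8 = 5, so (2146/67141) = (-1)^1·(1073/67141); sign now -1
reciprocity: (1073/67141) = +1·(67141/1073) since 1073 mod 4 = 1, 67141 mod 4 = 1; sign now -1
(67141/1073) = (615/1073)   [reduce mod 1073]
reciprocity: (615/1073) = +1·(1073/615) since 615 mod 4 = 3, 1073 mod 4 = 1; sign now -1
(1073/615) = (458/615)   [reduce mod 615]
458 = 2^1·229; (2/615) = +1 since 615 mod 8 = 7, so (458/615) = (+1)^1·(229/615); sign now -1
reciprocity: (229/615) = +1·(615/229) since 229 mod 4 = 1, 615 mod 4 = 3; sign now -1
(615/229) = (157/229)   [reduce mod 229]
reciprocity: (157/229) = +1·(229/157) since 157 mod 4 = 1, 229 mod 4 = 1; sign now -1
(229/157) = (72/157)   [reduce mod 157]
72 = 2^3·9; (2/157) = -1 since 157 mod 8 = 5, so (72/157) = (-1)^3·(9/157); sign now +1
reciprocity: (9/157) = +1·(157/9) since 9 mod 4 = 1, 157 mod 4 = 1; sign now +1
(157/9) = (4/9)   [reduce mod 9]
4 = 2^2·1; (2/9) = +1 since 9 mod 8 = 1, so (4/9) = (+1)^2·(1/9); sign now +1
(1/9) = 1; final value = sign = +1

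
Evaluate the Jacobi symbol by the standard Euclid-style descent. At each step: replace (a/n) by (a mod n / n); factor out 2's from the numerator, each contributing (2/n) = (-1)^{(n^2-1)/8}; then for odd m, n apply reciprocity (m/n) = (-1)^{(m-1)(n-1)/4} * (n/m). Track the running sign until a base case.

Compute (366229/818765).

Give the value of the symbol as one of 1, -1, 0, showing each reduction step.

-1

flip (366229/818765) -> (818765/366229): both odd, 366229 mod 4 = 1, 818765 mod 4 = 1, so the flip contributes +1; sign now +1
(818765/366229): 818765 mod 366229 = 86307, so (818765/366229) = (86307/366229)
flip (86307/366229) -> (366229/86307): both odd, 86307 mod 4 = 3, 366229 mod 4 = 1, so the flip contributes +1; sign now +1
(366229/86307): 366229 mod 86307 = 21001, so (366229/86307) = (21001/86307)
flip (21001/86307) -> (86307/21001): both odd, 21001 mod 4 = 1, 86307 mod 4 = 3, so the flip contributes +1; sign now +1
(86307/21001): 86307 mod 21001 = 2303, so (86307/21001) = (2303/21001)
flip (2303/21001) -> (21001/2303): both odd, 2303 mod 4 = 3, 21001 mod 4 = 1, so the flip contributes +1; sign now +1
(21001/2303): 21001 mod 2303 = 274, so (21001/2303) = (274/2303)
factor out 2^1: 274 = 2^1·137; with 2303 mod 8 = 7, (2/2303) = +1; sign now +1; continue with (137/2303)
flip (137/2303) -> (2303/137): both odd, 137 mod 4 = 1, 2303 mod 4 = 3, so the flip contributes +1; sign now +1
(2303/137): 2303 mod 137 = 111, so (2303/137) = (111/137)
flip (111/137) -> (137/111): both odd, 111 mod 4 = 3, 137 mod 4 = 1, so the flip contributes +1; sign now +1
(137/111): 137 mod 111 = 26, so (137/111) = (26/111)
factor out 2^1: 26 = 2^1·13; with 111 mod 8 = 7, (2/111) = +1; sign now +1; continue with (13/111)
flip (13/111) -> (111/13): both odd, 13 mod 4 = 1, 111 mod 4 = 3, so the flip contributes +1; sign now +1
(111/13): 111 mod 13 = 7, so (111/13) = (7/13)
flip (7/13) -> (13/7): both odd, 7 mod 4 = 3, 13 mod 4 = 1, so the flip contributes +1; sign now +1
(13/7): 13 mod 7 = 6, so (13/7) = (6/7)
factor out 2^1: 6 = 2^1·3; with 7 mod 8 = 7, (2/7) = +1; sign now +1; continue with (3/7)
flip (3/7) -> (7/3): both odd, 3 mod 4 = 3, 7 mod 4 = 3, so the flip contributes -1; sign now -1
(7/3): 7 mod 3 = 1, so (7/3) = (1/3)
reached (1/3) = 1, so the symbol is -1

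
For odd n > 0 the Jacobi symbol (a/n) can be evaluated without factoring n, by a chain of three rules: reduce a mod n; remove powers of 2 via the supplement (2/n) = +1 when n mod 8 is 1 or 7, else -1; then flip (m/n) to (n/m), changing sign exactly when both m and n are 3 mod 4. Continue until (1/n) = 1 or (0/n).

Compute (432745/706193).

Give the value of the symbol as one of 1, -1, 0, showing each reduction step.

reciprocity: (432745/706193) = +1·(706193/432745) since 432745 mod 4 = 1, 706193 mod 4 = 1; sign now +1
(706193/432745) = (273448/432745)   [reduce mod 432745]
273448 = 2^3·34181; (2/432745) = +1 since 432745 mod 8 = 1, so (273448/432745) = (+1)^3·(34181/432745); sign now +1
reciprocity: (34181/432745) = +1·(432745/34181) since 34181 mod 4 = 1, 432745 mod 4 = 1; sign now +1
(432745/34181) = (22573/34181)   [reduce mod 34181]
reciprocity: (22573/34181) = +1·(34181/22573) since 22573 mod 4 = 1, 34181 mod 4 = 1; sign now +1
(34181/22573) = (11608/22573)   [reduce mod 22573]
11608 = 2^3·1451; (2/22573) = -1 since 22573 mod 8 = 5, so (11608/22573) = (-1)^3·(1451/22573); sign now -1
reciprocity: (1451/22573) = +1·(22573/1451) since 1451 mod 4 = 3, 22573 mod 4 = 1; sign now -1
(22573/1451) = (808/1451)   [reduce mod 1451]
808 = 2^3·101; (2/1451) = -1 since 1451 mod 8 = 3, so (808/1451) = (-1)^3·(101/1451); sign now +1
reciprocity: (101/1451) = +1·(1451/101) since 101 mod 4 = 1, 1451 mod 4 = 3; sign now +1
(1451/101) = (37/101)   [reduce mod 101]
reciprocity: (37/101) = +1·(101/37) since 37 mod 4 = 1, 101 mod 4 = 1; sign now +1
(101/37) = (27/37)   [reduce mod 37]
reciprocity: (27/37) = +1·(37/27) since 27 mod 4 = 3, 37 mod 4 = 1; sign now +1
(37/27) = (10/27)   [reduce mod 27]
10 = 2^1·5; (2/27) = -1 since 27 mod 8 = 3, so (10/27) = (-1)^1·(5/27); sign now -1
reciprocity: (5/27) = +1·(27/5) since 5 mod 4 = 1, 27 mod 4 = 3; sign now -1
(27/5) = (2/5)   [reduce mod 5]
2 = 2^1·1; (2/5) = -1 since 5 mod 8 = 5, so (2/5) = (-1)^1·(1/5); sign now +1
(1/5) = 1; final value = sign = +1

1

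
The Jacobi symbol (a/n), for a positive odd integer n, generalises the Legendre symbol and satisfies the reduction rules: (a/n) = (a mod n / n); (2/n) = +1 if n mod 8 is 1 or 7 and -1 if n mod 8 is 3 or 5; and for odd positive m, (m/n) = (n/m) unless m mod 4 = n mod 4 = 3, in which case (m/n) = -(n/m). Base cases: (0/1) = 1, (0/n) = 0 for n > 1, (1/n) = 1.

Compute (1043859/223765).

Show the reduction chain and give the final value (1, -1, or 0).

(1043859/223765) = (148799/223765)   [reduce mod 223765]
reciprocity: (148799/223765) = +1·(223765/148799) since 148799 mod 4 = 3, 223765 mod 4 = 1; sign now +1
(223765/148799) = (74966/148799)   [reduce mod 148799]
74966 = 2^1·37483; (2/148799) = +1 since 148799 mod 8 = 7, so (74966/148799) = (+1)^1·(37483/148799); sign now +1
reciprocity: (37483/148799) = -1·(148799/37483) since 37483 mod 4 = 3, 148799 mod 4 = 3; sign now -1
(148799/37483) = (36350/37483)   [reduce mod 37483]
36350 = 2^1·18175; (2/37483) = -1 since 37483 mod 8 = 3, so (36350/37483) = (-1)^1·(18175/37483); sign now +1
reciprocity: (18175/37483) = -1·(37483/18175) since 18175 mod 4 = 3, 37483 mod 4 = 3; sign now -1
(37483/18175) = (1133/18175)   [reduce mod 18175]
reciprocity: (1133/18175) = +1·(18175/1133) since 1133 mod 4 = 1, 18175 mod 4 = 3; sign now -1
(18175/1133) = (47/1133)   [reduce mod 1133]
reciprocity: (47/1133) = +1·(1133/47) since 47 mod 4 = 3, 1133 mod 4 = 1; sign now -1
(1133/47) = (5/47)   [reduce mod 47]
reciprocity: (5/47) = +1·(47/5) since 5 mod 4 = 1, 47 mod 4 = 3; sign now -1
(47/5) = (2/5)   [reduce mod 5]
2 = 2^1·1; (2/5) = -1 since 5 mod 8 = 5, so (2/5) = (-1)^1·(1/5); sign now +1
(1/5) = 1; final value = sign = +1

1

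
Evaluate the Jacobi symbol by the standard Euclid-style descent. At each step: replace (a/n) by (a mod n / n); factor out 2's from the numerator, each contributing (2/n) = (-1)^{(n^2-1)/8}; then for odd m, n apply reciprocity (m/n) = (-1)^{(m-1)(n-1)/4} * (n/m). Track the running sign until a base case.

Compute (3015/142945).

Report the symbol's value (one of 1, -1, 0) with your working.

reciprocity: (3015/142945) = +1·(142945/3015) since 3015 mod 4 = 3, 142945 mod 4 = 1; sign now +1
(142945/3015) = (1240/3015)   [reduce mod 3015]
1240 = 2^3·155; (2/3015) = +1 since 3015 mod 8 = 7, so (1240/3015) = (+1)^3·(155/3015); sign now +1
reciprocity: (155/3015) = -1·(3015/155) since 155 mod 4 = 3, 3015 mod 4 = 3; sign now -1
(3015/155) = (70/155)   [reduce mod 155]
70 = 2^1·35; (2/155) = -1 since 155 mod 8 = 3, so (70/155) = (-1)^1·(35/155); sign now +1
reciprocity: (35/155) = -1·(155/35) since 35 mod 4 = 3, 155 mod 4 = 3; sign now -1
(155/35) = (15/35)   [reduce mod 35]
reciprocity: (15/35) = -1·(35/15) since 15 mod 4 = 3, 35 mod 4 = 3; sign now +1
(35/15) = (5/15)   [reduce mod 15]
reciprocity: (5/15) = +1·(15/5) since 5 mod 4 = 1, 15 mod 4 = 3; sign now +1
(15/5) = (0/5)   [reduce mod 5]
(0/5) = 0   [gcd(a, n) > 1]; final value = 0

0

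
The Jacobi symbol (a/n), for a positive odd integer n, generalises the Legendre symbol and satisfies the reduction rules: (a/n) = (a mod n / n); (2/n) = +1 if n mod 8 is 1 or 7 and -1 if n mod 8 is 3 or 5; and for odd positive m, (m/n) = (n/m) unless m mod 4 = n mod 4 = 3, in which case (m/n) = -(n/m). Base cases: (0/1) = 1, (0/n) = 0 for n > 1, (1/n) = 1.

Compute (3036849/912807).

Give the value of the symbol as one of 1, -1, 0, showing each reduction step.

(3036849/912807) = (298428/912807)   [reduce mod 912807]
298428 = 2^2·74607; (2/912807) = +1 since 912807 mod 8 = 7, so (298428/912807) = (+1)^2·(74607/912807); sign now +1
reciprocity: (74607/912807) = -1·(912807/74607) since 74607 mod 4 = 3, 912807 mod 4 = 3; sign now -1
(912807/74607) = (17523/74607)   [reduce mod 74607]
reciprocity: (17523/74607) = -1·(74607/17523) since 17523 mod 4 = 3, 74607 mod 4 = 3; sign now +1
(74607/17523) = (4515/17523)   [reduce mod 17523]
reciprocity: (4515/17523) = -1·(17523/4515) since 4515 mod 4 = 3, 17523 mod 4 = 3; sign now -1
(17523/4515) = (3978/4515)   [reduce mod 4515]
3978 = 2^1·1989; (2/4515) = -1 since 4515 mod 8 = 3, so (3978/4515) = (-1)^1·(1989/4515); sign now +1
reciprocity: (1989/4515) = +1·(4515/1989) since 1989 mod 4 = 1, 4515 mod 4 = 3; sign now +1
(4515/1989) = (537/1989)   [reduce mod 1989]
reciprocity: (537/1989) = +1·(1989/537) since 537 mod 4 = 1, 1989 mod 4 = 1; sign now +1
(1989/537) = (378/537)   [reduce mod 537]
378 = 2^1·189; (2/537) = +1 since 537 mod 8 = 1, so (378/537) = (+1)^1·(189/537); sign now +1
reciprocity: (189/537) = +1·(537/189) since 189 mod 4 = 1, 537 mod 4 = 1; sign now +1
(537/189) = (159/189)   [reduce mod 189]
reciprocity: (159/189) = +1·(189/159) since 159 mod 4 = 3, 189 mod 4 = 1; sign now +1
(189/159) = (30/159)   [reduce mod 159]
30 = 2^1·15; (2/159) = +1 since 159 mod 8 = 7, so (30/159) = (+1)^1·(15/159); sign now +1
reciprocity: (15/159) = -1·(159/15) since 15 mod 4 = 3, 159 mod 4 = 3; sign now -1
(159/15) = (9/15)   [reduce mod 15]
reciprocity: (9/15) = +1·(15/9) since 9 mod 4 = 1, 15 mod 4 = 3; sign now -1
(15/9) = (6/9)   [reduce mod 9]
6 = 2^1·3; (2/9) = +1 since 9 mod 8 = 1, so (6/9) = (+1)^1·(3/9); sign now -1
reciprocity: (3/9) = +1·(9/3) since 3 mod 4 = 3, 9 mod 4 = 1; sign now -1
(9/3) = (0/3)   [reduce mod 3]
(0/3) = 0   [gcd(a, n) > 1]; final value = 0

0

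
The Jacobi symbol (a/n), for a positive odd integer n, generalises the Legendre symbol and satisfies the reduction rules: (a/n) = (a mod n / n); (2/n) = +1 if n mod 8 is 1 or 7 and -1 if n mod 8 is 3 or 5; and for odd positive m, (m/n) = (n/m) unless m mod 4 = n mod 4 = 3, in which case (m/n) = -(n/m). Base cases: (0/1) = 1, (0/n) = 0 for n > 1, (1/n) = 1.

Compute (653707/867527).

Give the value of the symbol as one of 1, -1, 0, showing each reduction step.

reciprocity: (653707/867527) = -1·(867527/653707) since 653707 mod 4 = 3, 867527 mod 4 = 3; sign now -1
(867527/653707) = (213820/653707)   [reduce mod 653707]
213820 = 2^2·53455; (2/653707) = -1 since 653707 mod 8 = 3, so (213820/653707) = (-1)^2·(53455/653707); sign now -1
reciprocity: (53455/653707) = -1·(653707/53455) since 53455 mod 4 = 3, 653707 mod 4 = 3; sign now +1
(653707/53455) = (12247/53455)   [reduce mod 53455]
reciprocity: (12247/53455) = -1·(53455/12247) since 12247 mod 4 = 3, 53455 mod 4 = 3; sign now -1
(53455/12247) = (4467/12247)   [reduce mod 12247]
reciprocity: (4467/12247) = -1·(12247/4467) since 4467 mod 4 = 3, 12247 mod 4 = 3; sign now +1
(12247/4467) = (3313/4467)   [reduce mod 4467]
reciprocity: (3313/4467) = +1·(4467/3313) since 3313 mod 4 = 1, 4467 mod 4 = 3; sign now +1
(4467/3313) = (1154/3313)   [reduce mod 3313]
1154 = 2^1·577; (2/3313) = +1 since 3313 mod 8 = 1, so (1154/3313) = (+1)^1·(577/3313); sign now +1
reciprocity: (577/3313) = +1·(3313/577) since 577 mod 4 = 1, 3313 mod 4 = 1; sign now +1
(3313/577) = (428/577)   [reduce mod 577]
428 = 2^2·107; (2/577) = +1 since 577 mod 8 = 1, so (428/577) = (+1)^2·(107/577); sign now +1
reciprocity: (107/577) = +1·(577/107) since 107 mod 4 = 3, 577 mod 4 = 1; sign now +1
(577/107) = (42/107)   [reduce mod 107]
42 = 2^1·21; (2/107) = -1 since 107 mod 8 = 3, so (42/107) = (-1)^1·(21/107); sign now -1
reciprocity: (21/107) = +1·(107/21) since 21 mod 4 = 1, 107 mod 4 = 3; sign now -1
(107/21) = (2/21)   [reduce mod 21]
2 = 2^1·1; (2/21) = -1 since 21 mod 8 = 5, so (2/21) = (-1)^1·(1/21); sign now +1
(1/21) = 1; final value = sign = +1

1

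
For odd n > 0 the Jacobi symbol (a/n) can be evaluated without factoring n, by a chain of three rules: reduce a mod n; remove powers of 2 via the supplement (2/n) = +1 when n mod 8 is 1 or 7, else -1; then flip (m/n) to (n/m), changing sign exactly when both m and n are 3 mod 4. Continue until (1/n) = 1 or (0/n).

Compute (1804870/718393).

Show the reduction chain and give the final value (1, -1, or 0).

(1804870/718393) = (368084/718393)   [reduce mod 718393]
368084 = 2^2·92021; (2/718393) = +1 since 718393 mod 8 = 1, so (368084/718393) = (+1)^2·(92021/718393); sign now +1
reciprocity: (92021/718393) = +1·(718393/92021) since 92021 mod 4 = 1, 718393 mod 4 = 1; sign now +1
(718393/92021) = (74246/92021)   [reduce mod 92021]
74246 = 2^1·37123; (2/92021) = -1 since 92021 mod 8 = 5, so (74246/92021) = (-1)^1·(37123/92021); sign now -1
reciprocity: (37123/92021) = +1·(92021/37123) since 37123 mod 4 = 3, 92021 mod 4 = 1; sign now -1
(92021/37123) = (17775/37123)   [reduce mod 37123]
reciprocity: (17775/37123) = -1·(37123/17775) since 17775 mod 4 = 3, 37123 mod 4 = 3; sign now +1
(37123/17775) = (1573/17775)   [reduce mod 17775]
reciprocity: (1573/17775) = +1·(17775/1573) since 1573 mod 4 = 1, 17775 mod 4 = 3; sign now +1
(17775/1573) = (472/1573)   [reduce mod 1573]
472 = 2^3·59; (2/1573) = -1 since 1573 mod 8 = 5, so (472/1573) = (-1)^3·(59/1573); sign now -1
reciprocity: (59/1573) = +1·(1573/59) since 59 mod 4 = 3, 1573 mod 4 = 1; sign now -1
(1573/59) = (39/59)   [reduce mod 59]
reciprocity: (39/59) = -1·(59/39) since 39 mod 4 = 3, 59 mod 4 = 3; sign now +1
(59/39) = (20/39)   [reduce mod 39]
20 = 2^2·5; (2/39) = +1 since 39 mod 8 = 7, so (20/39) = (+1)^2·(5/39); sign now +1
reciprocity: (5/39) = +1·(39/5) since 5 mod 4 = 1, 39 mod 4 = 3; sign now +1
(39/5) = (4/5)   [reduce mod 5]
4 = 2^2·1; (2/5) = -1 since 5 mod 8 = 5, so (4/5) = (-1)^2·(1/5); sign now +1
(1/5) = 1; final value = sign = +1

1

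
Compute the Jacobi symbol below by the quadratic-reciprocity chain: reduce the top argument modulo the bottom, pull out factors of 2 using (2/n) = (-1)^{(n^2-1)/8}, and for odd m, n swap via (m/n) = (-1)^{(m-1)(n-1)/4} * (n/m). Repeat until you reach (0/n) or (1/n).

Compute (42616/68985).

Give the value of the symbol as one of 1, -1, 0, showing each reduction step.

0

factor out 2^3: 42616 = 2^3·5327; with 68985 mod 8 = 1, (2/68985) = +1; sign now +1; continue with (5327/68985)
flip (5327/68985) -> (68985/5327): both odd, 5327 mod 4 = 3, 68985 mod 4 = 1, so the flip contributes +1; sign now +1
(68985/5327): 68985 mod 5327 = 5061, so (68985/5327) = (5061/5327)
flip (5061/5327) -> (5327/5061): both odd, 5061 mod 4 = 1, 5327 mod 4 = 3, so the flip contributes +1; sign now +1
(5327/5061): 5327 mod 5061 = 266, so (5327/5061) = (266/5061)
factor out 2^1: 266 = 2^1·133; with 5061 mod 8 = 5, (2/5061) = -1; sign now -1; continue with (133/5061)
flip (133/5061) -> (5061/133): both odd, 133 mod 4 = 1, 5061 mod 4 = 1, so the flip contributes +1; sign now -1
(5061/133): 5061 mod 133 = 7, so (5061/133) = (7/133)
flip (7/133) -> (133/7): both odd, 7 mod 4 = 3, 133 mod 4 = 1, so the flip contributes +1; sign now -1
(133/7): 133 mod 7 = 0, so (133/7) = (0/7)
reached (0/7); gcd(a, n) > 1, so (0/7) = 0 and the symbol is 0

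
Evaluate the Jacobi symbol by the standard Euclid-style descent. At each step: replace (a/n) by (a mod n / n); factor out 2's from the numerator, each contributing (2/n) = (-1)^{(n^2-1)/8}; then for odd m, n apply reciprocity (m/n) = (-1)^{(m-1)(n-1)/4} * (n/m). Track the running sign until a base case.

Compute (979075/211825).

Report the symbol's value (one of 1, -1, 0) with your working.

0

(979075/211825): 979075 mod 211825 = 131775, so (979075/211825) = (131775/211825)
flip (131775/211825) -> (211825/131775): both odd, 131775 mod 4 = 3, 211825 mod 4 = 1, so the flip contributes +1; sign now +1
(211825/131775): 211825 mod 131775 = 80050, so (211825/131775) = (80050/131775)
factor out 2^1: 80050 = 2^1·40025; with 131775 mod 8 = 7, (2/131775) = +1; sign now +1; continue with (40025/131775)
flip (40025/131775) -> (131775/40025): both odd, 40025 mod 4 = 1, 131775 mod 4 = 3, so the flip contributes +1; sign now +1
(131775/40025): 131775 mod 40025 = 11700, so (131775/40025) = (11700/40025)
factor out 2^2: 11700 = 2^2·2925; with 40025 mod 8 = 1, (2/40025) = +1; sign now +1; continue with (2925/40025)
flip (2925/40025) -> (40025/2925): both odd, 2925 mod 4 = 1, 40025 mod 4 = 1, so the flip contributes +1; sign now +1
(40025/2925): 40025 mod 2925 = 2000, so (40025/2925) = (2000/2925)
factor out 2^4: 2000 = 2^4·125; with 2925 mod 8 = 5, (2/2925) = -1; sign now +1; continue with (125/2925)
flip (125/2925) -> (2925/125): both odd, 125 mod 4 = 1, 2925 mod 4 = 1, so the flip contributes +1; sign now +1
(2925/125): 2925 mod 125 = 50, so (2925/125) = (50/125)
factor out 2^1: 50 = 2^1·25; with 125 mod 8 = 5, (2/125) = -1; sign now -1; continue with (25/125)
flip (25/125) -> (125/25): both odd, 25 mod 4 = 1, 125 mod 4 = 1, so the flip contributes +1; sign now -1
(125/25): 125 mod 25 = 0, so (125/25) = (0/25)
reached (0/25); gcd(a, n) > 1, so (0/25) = 0 and the symbol is 0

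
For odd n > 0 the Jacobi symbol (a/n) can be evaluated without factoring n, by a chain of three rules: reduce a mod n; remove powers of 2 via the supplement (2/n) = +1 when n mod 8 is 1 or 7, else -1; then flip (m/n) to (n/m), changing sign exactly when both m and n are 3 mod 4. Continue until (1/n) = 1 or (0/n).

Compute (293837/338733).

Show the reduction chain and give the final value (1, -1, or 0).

0

flip (293837/338733) -> (338733/293837): both odd, 293837 mod 4 = 1, 338733 mod 4 = 1, so the flip contributes +1; sign now +1
(338733/293837): 338733 mod 293837 = 44896, so (338733/293837) = (44896/293837)
factor out 2^5: 44896 = 2^5·1403; with 293837 mod 8 = 5, (2/293837) = -1; sign now -1; continue with (1403/293837)
flip (1403/293837) -> (293837/1403): both odd, 1403 mod 4 = 3, 293837 mod 4 = 1, so the flip contributes +1; sign now -1
(293837/1403): 293837 mod 1403 = 610, so (293837/1403) = (610/1403)
factor out 2^1: 610 = 2^1·305; with 1403 mod 8 = 3, (2/1403) = -1; sign now +1; continue with (305/1403)
flip (305/1403) -> (1403/305): both odd, 305 mod 4 = 1, 1403 mod 4 = 3, so the flip contributes +1; sign now +1
(1403/305): 1403 mod 305 = 183, so (1403/305) = (183/305)
flip (183/305) -> (305/183): both odd, 183 mod 4 = 3, 305 mod 4 = 1, so the flip contributes +1; sign now +1
(305/183): 305 mod 183 = 122, so (305/183) = (122/183)
factor out 2^1: 122 = 2^1·61; with 183 mod 8 = 7, (2/183) = +1; sign now +1; continue with (61/183)
flip (61/183) -> (183/61): both odd, 61 mod 4 = 1, 183 mod 4 = 3, so the flip contributes +1; sign now +1
(183/61): 183 mod 61 = 0, so (183/61) = (0/61)
reached (0/61); gcd(a, n) > 1, so (0/61) = 0 and the symbol is 0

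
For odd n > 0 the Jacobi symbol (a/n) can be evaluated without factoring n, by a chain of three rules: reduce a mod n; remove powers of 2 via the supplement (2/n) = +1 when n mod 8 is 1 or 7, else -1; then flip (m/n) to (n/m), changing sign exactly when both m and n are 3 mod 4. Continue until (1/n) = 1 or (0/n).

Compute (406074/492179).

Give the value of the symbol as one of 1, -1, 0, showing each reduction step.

-1

factor out 2^1: 406074 = 2^1·203037; with 492179 mod 8 = 3, (2/492179) = -1; sign now -1; continue with (203037/492179)
flip (203037/492179) -> (492179/203037): both odd, 203037 mod 4 = 1, 492179 mod 4 = 3, so the flip contributes +1; sign now -1
(492179/203037): 492179 mod 203037 = 86105, so (492179/203037) = (86105/203037)
flip (86105/203037) -> (203037/86105): both odd, 86105 mod 4 = 1, 203037 mod 4 = 1, so the flip contributes +1; sign now -1
(203037/86105): 203037 mod 86105 = 30827, so (203037/86105) = (30827/86105)
flip (30827/86105) -> (86105/30827): both odd, 30827 mod 4 = 3, 86105 mod 4 = 1, so the flip contributes +1; sign now -1
(86105/30827): 86105 mod 30827 = 24451, so (86105/30827) = (24451/30827)
flip (24451/30827) -> (30827/24451): both odd, 24451 mod 4 = 3, 30827 mod 4 = 3, so the flip contributes -1; sign now +1
(30827/24451): 30827 mod 24451 = 6376, so (30827/24451) = (6376/24451)
factor out 2^3: 6376 = 2^3·797; with 24451 mod 8 = 3, (2/24451) = -1; sign now -1; continue with (797/24451)
flip (797/24451) -> (24451/797): both odd, 797 mod 4 = 1, 24451 mod 4 = 3, so the flip contributes +1; sign now -1
(24451/797): 24451 mod 797 = 541, so (24451/797) = (541/797)
flip (541/797) -> (797/541): both odd, 541 mod 4 = 1, 797 mod 4 = 1, so the flip contributes +1; sign now -1
(797/541): 797 mod 541 = 256, so (797/541) = (256/541)
factor out 2^8: 256 = 2^8·1; with 541 mod 8 = 5, (2/541) = -1; sign now -1; continue with (1/541)
reached (1/541) = 1, so the symbol is -1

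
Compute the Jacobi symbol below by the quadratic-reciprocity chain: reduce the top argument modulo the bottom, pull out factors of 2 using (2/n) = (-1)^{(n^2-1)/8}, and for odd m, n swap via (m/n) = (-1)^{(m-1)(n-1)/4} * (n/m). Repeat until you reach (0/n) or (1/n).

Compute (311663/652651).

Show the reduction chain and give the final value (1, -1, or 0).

flip (311663/652651) -> (652651/311663): both odd, 311663 mod 4 = 3, 652651 mod 4 = 3, so the flip contributes -1; sign now -1
(652651/311663): 652651 mod 311663 = 29325, so (652651/311663) = (29325/311663)
flip (29325/311663) -> (311663/29325): both odd, 29325 mod 4 = 1, 311663 mod 4 = 3, so the flip contributes +1; sign now -1
(311663/29325): 311663 mod 29325 = 18413, so (311663/29325) = (18413/29325)
flip (18413/29325) -> (29325/18413): both odd, 18413 mod 4 = 1, 29325 mod 4 = 1, so the flip contributes +1; sign now -1
(29325/18413): 29325 mod 18413 = 10912, so (29325/18413) = (10912/18413)
factor out 2^5: 10912 = 2^5·341; with 18413 mod 8 = 5, (2/18413) = -1; sign now +1; continue with (341/18413)
flip (341/18413) -> (18413/341): both odd, 341 mod 4 = 1, 18413 mod 4 = 1, so the flip contributes +1; sign now +1
(18413/341): 18413 mod 341 = 340, so (18413/341) = (340/341)
factor out 2^2: 340 = 2^2·85; with 341 mod 8 = 5, (2/341) = -1; sign now +1; continue with (85/341)
flip (85/341) -> (341/85): both odd, 85 mod 4 = 1, 341 mod 4 = 1, so the flip contributes +1; sign now +1
(341/85): 341 mod 85 = 1, so (341/85) = (1/85)
reached (1/85) = 1, so the symbol is +1

1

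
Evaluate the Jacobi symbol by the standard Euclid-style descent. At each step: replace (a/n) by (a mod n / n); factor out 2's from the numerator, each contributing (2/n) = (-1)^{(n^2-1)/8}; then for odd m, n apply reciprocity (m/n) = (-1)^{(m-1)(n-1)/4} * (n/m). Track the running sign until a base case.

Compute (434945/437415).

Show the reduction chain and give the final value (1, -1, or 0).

0

reciprocity: (434945/437415) = +1·(437415/434945) since 434945 mod 4 = 1, 437415 mod 4 = 3; sign now +1
(437415/434945) = (2470/434945)   [reduce mod 434945]
2470 = 2^1·1235; (2/434945) = +1 since 434945 mod 8 = 1, so (2470/434945) = (+1)^1·(1235/434945); sign now +1
reciprocity: (1235/434945) = +1·(434945/1235) since 1235 mod 4 = 3, 434945 mod 4 = 1; sign now +1
(434945/1235) = (225/1235)   [reduce mod 1235]
reciprocity: (225/1235) = +1·(1235/225) since 225 mod 4 = 1, 1235 mod 4 = 3; sign now +1
(1235/225) = (110/225)   [reduce mod 225]
110 = 2^1·55; (2/225) = +1 since 225 mod 8 = 1, so (110/225) = (+1)^1·(55/225); sign now +1
reciprocity: (55/225) = +1·(225/55) since 55 mod 4 = 3, 225 mod 4 = 1; sign now +1
(225/55) = (5/55)   [reduce mod 55]
reciprocity: (5/55) = +1·(55/5) since 5 mod 4 = 1, 55 mod 4 = 3; sign now +1
(55/5) = (0/5)   [reduce mod 5]
(0/5) = 0   [gcd(a, n) > 1]; final value = 0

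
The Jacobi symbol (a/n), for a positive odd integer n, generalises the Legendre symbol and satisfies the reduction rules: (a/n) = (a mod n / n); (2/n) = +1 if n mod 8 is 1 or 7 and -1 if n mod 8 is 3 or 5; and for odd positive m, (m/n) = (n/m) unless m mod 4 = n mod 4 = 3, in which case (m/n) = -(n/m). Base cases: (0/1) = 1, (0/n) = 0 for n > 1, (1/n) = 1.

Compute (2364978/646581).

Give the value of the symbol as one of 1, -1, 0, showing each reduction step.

0

(2364978/646581) = (425235/646581)   [reduce mod 646581]
reciprocity: (425235/646581) = +1·(646581/425235) since 425235 mod 4 = 3, 646581 mod 4 = 1; sign now +1
(646581/425235) = (221346/425235)   [reduce mod 425235]
221346 = 2^1·110673; (2/425235) = -1 since 425235 mod 8 = 3, so (221346/425235) = (-1)^1·(110673/425235); sign now -1
reciprocity: (110673/425235) = +1·(425235/110673) since 110673 mod 4 = 1, 425235 mod 4 = 3; sign now -1
(425235/110673) = (93216/110673)   [reduce mod 110673]
93216 = 2^5·2913; (2/110673) = +1 since 110673 mod 8 = 1, so (93216/110673) = (+1)^5·(2913/110673); sign now -1
reciprocity: (2913/110673) = +1·(110673/2913) since 2913 mod 4 = 1, 110673 mod 4 = 1; sign now -1
(110673/2913) = (2892/2913)   [reduce mod 2913]
2892 = 2^2·723; (2/2913) = +1 since 2913 mod 8 = 1, so (2892/2913) = (+1)^2·(723/2913); sign now -1
reciprocity: (723/2913) = +1·(2913/723) since 723 mod 4 = 3, 2913 mod 4 = 1; sign now -1
(2913/723) = (21/723)   [reduce mod 723]
reciprocity: (21/723) = +1·(723/21) since 21 mod 4 = 1, 723 mod 4 = 3; sign now -1
(723/21) = (9/21)   [reduce mod 21]
reciprocity: (9/21) = +1·(21/9) since 9 mod 4 = 1, 21 mod 4 = 1; sign now -1
(21/9) = (3/9)   [reduce mod 9]
reciprocity: (3/9) = +1·(9/3) since 3 mod 4 = 3, 9 mod 4 = 1; sign now -1
(9/3) = (0/3)   [reduce mod 3]
(0/3) = 0   [gcd(a, n) > 1]; final value = 0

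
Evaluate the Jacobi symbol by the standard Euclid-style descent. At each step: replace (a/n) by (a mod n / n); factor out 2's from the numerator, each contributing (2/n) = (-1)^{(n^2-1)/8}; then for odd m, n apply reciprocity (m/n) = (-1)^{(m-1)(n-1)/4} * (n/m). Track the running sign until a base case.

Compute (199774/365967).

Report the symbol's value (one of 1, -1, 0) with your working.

factor out 2^1: 199774 = 2^1·99887; with 365967 mod 8 = 7, (2/365967) = +1; sign now +1; continue with (99887/365967)
flip (99887/365967) -> (365967/99887): both odd, 99887 mod 4 = 3, 365967 mod 4 = 3, so the flip contributes -1; sign now -1
(365967/99887): 365967 mod 99887 = 66306, so (365967/99887) = (66306/99887)
factor out 2^1: 66306 = 2^1·33153; with 99887 mod 8 = 7, (2/99887) = +1; sign now -1; continue with (33153/99887)
flip (33153/99887) -> (99887/33153): both odd, 33153 mod 4 = 1, 99887 mod 4 = 3, so the flip contributes +1; sign now -1
(99887/33153): 99887 mod 33153 = 428, so (99887/33153) = (428/33153)
factor out 2^2: 428 = 2^2·107; with 33153 mod 8 = 1, (2/33153) = +1; sign now -1; continue with (107/33153)
flip (107/33153) -> (33153/107): both odd, 107 mod 4 = 3, 33153 mod 4 = 1, so the flip contributes +1; sign now -1
(33153/107): 33153 mod 107 = 90, so (33153/107) = (90/107)
factor out 2^1: 90 = 2^1·45; with 107 mod 8 = 3, (2/107) = -1; sign now +1; continue with (45/107)
flip (45/107) -> (107/45): both odd, 45 mod 4 = 1, 107 mod 4 = 3, so the flip contributes +1; sign now +1
(107/45): 107 mod 45 = 17, so (107/45) = (17/45)
flip (17/45) -> (45/17): both odd, 17 mod 4 = 1, 45 mod 4 = 1, so the flip contributes +1; sign now +1
(45/17): 45 mod 17 = 11, so (45/17) = (11/17)
flip (11/17) -> (17/11): both odd, 11 mod 4 = 3, 17 mod 4 = 1, so the flip contributes +1; sign now +1
(17/11): 17 mod 11 = 6, so (17/11) = (6/11)
factor out 2^1: 6 = 2^1·3; with 11 mod 8 = 3, (2/11) = -1; sign now -1; continue with (3/11)
flip (3/11) -> (11/3): both odd, 3 mod 4 = 3, 11 mod 4 = 3, so the flip contributes -1; sign now +1
(11/3): 11 mod 3 = 2, so (11/3) = (2/3)
factor out 2^1: 2 = 2^1·1; with 3 mod 8 = 3, (2/3) = -1; sign now -1; continue with (1/3)
reached (1/3) = 1, so the symbol is -1

-1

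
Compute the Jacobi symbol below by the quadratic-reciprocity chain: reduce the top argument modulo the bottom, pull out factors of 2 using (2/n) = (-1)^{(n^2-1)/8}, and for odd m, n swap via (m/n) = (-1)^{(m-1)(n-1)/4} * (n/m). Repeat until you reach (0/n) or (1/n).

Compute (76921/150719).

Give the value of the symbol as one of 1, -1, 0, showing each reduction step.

-1

reciprocity: (76921/150719) = +1·(150719/76921) since 76921 mod 4 = 1, 150719 mod 4 = 3; sign now +1
(150719/76921) = (73798/76921)   [reduce mod 76921]
73798 = 2^1·36899; (2/76921) = +1 since 76921 mod 8 = 1, so (73798/76921) = (+1)^1·(36899/76921); sign now +1
reciprocity: (36899/76921) = +1·(76921/36899) since 36899 mod 4 = 3, 76921 mod 4 = 1; sign now +1
(76921/36899) = (3123/36899)   [reduce mod 36899]
reciprocity: (3123/36899) = -1·(36899/3123) since 3123 mod 4 = 3, 36899 mod 4 = 3; sign now -1
(36899/3123) = (2546/3123)   [reduce mod 3123]
2546 = 2^1·1273; (2/3123) = -1 since 3123 mod 8 = 3, so (2546/3123) = (-1)^1·(1273/3123); sign now +1
reciprocity: (1273/3123) = +1·(3123/1273) since 1273 mod 4 = 1, 3123 mod 4 = 3; sign now +1
(3123/1273) = (577/1273)   [reduce mod 1273]
reciprocity: (577/1273) = +1·(1273/577) since 577 mod 4 = 1, 1273 mod 4 = 1; sign now +1
(1273/577) = (119/577)   [reduce mod 577]
reciprocity: (119/577) = +1·(577/119) since 119 mod 4 = 3, 577 mod 4 = 1; sign now +1
(577/119) = (101/119)   [reduce mod 119]
reciprocity: (101/119) = +1·(119/101) since 101 mod 4 = 1, 119 mod 4 = 3; sign now +1
(119/101) = (18/101)   [reduce mod 101]
18 = 2^1·9; (2/101) = -1 since 101 mod 8 = 5, so (18/101) = (-1)^1·(9/101); sign now -1
reciprocity: (9/101) = +1·(101/9) since 9 mod 4 = 1, 101 mod 4 = 1; sign now -1
(101/9) = (2/9)   [reduce mod 9]
2 = 2^1·1; (2/9) = +1 since 9 mod 8 = 1, so (2/9) = (+1)^1·(1/9); sign now -1
(1/9) = 1; final value = sign = -1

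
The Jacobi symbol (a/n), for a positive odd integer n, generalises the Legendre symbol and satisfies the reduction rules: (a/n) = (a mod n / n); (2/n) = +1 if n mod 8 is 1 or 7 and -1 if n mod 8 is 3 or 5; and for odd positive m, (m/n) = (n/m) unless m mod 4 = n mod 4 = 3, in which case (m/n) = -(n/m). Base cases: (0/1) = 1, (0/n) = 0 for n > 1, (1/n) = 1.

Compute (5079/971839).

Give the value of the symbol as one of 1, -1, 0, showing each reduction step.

flip (5079/971839) -> (971839/5079): both odd, 5079 mod 4 = 3, 971839 mod 4 = 3, so the flip contributes -1; sign now -1
(971839/5079): 971839 mod 5079 = 1750, so (971839/5079) = (1750/5079)
factor out 2^1: 1750 = 2^1·875; with 5079 mod 8 = 7, (2/5079) = +1; sign now -1; continue with (875/5079)
flip (875/5079) -> (5079/875): both odd, 875 mod 4 = 3, 5079 mod 4 = 3, so the flip contributes -1; sign now +1
(5079/875): 5079 mod 875 = 704, so (5079/875) = (704/875)
factor out 2^6: 704 = 2^6·11; with 875 mod 8 = 3, (2/875) = -1; sign now +1; continue with (11/875)
flip (11/875) -> (875/11): both odd, 11 mod 4 = 3, 875 mod 4 = 3, so the flip contributes -1; sign now -1
(875/11): 875 mod 11 = 6, so (875/11) = (6/11)
factor out 2^1: 6 = 2^1·3; with 11 mod 8 = 3, (2/11) = -1; sign now +1; continue with (3/11)
flip (3/11) -> (11/3): both odd, 3 mod 4 = 3, 11 mod 4 = 3, so the flip contributes -1; sign now -1
(11/3): 11 mod 3 = 2, so (11/3) = (2/3)
factor out 2^1: 2 = 2^1·1; with 3 mod 8 = 3, (2/3) = -1; sign now +1; continue with (1/3)
reached (1/3) = 1, so the symbol is +1

1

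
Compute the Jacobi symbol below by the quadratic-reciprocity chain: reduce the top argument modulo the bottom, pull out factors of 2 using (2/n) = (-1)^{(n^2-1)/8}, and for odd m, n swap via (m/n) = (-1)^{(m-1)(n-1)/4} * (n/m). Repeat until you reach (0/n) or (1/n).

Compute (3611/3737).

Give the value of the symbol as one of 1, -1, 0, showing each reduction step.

-1

flip (3611/3737) -> (3737/3611): both odd, 3611 mod 4 = 3, 3737 mod 4 = 1, so the flip contributes +1; sign now +1
(3737/3611): 3737 mod 3611 = 126, so (3737/3611) = (126/3611)
factor out 2^1: 126 = 2^1·63; with 3611 mod 8 = 3, (2/3611) = -1; sign now -1; continue with (63/3611)
flip (63/3611) -> (3611/63): both odd, 63 mod 4 = 3, 3611 mod 4 = 3, so the flip contributes -1; sign now +1
(3611/63): 3611 mod 63 = 20, so (3611/63) = (20/63)
factor out 2^2: 20 = 2^2·5; with 63 mod 8 = 7, (2/63) = +1; sign now +1; continue with (5/63)
flip (5/63) -> (63/5): both odd, 5 mod 4 = 1, 63 mod 4 = 3, so the flip contributes +1; sign now +1
(63/5): 63 mod 5 = 3, so (63/5) = (3/5)
flip (3/5) -> (5/3): both odd, 3 mod 4 = 3, 5 mod 4 = 1, so the flip contributes +1; sign now +1
(5/3): 5 mod 3 = 2, so (5/3) = (2/3)
factor out 2^1: 2 = 2^1·1; with 3 mod 8 = 3, (2/3) = -1; sign now -1; continue with (1/3)
reached (1/3) = 1, so the symbol is -1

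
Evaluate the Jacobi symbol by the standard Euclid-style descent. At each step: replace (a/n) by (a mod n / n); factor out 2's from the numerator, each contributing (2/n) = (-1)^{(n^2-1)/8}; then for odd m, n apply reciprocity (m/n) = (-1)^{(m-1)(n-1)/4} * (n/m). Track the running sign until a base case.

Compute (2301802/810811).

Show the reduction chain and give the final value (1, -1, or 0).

-1

(2301802/810811) = (680180/810811)   [reduce mod 810811]
680180 = 2^2·170045; (2/810811) = -1 since 810811 mod 8 = 3, so (680180/810811) = (-1)^2·(170045/810811); sign now +1
reciprocity: (170045/810811) = +1·(810811/170045) since 170045 mod 4 = 1, 810811 mod 4 = 3; sign now +1
(810811/170045) = (130631/170045)   [reduce mod 170045]
reciprocity: (130631/170045) = +1·(170045/130631) since 130631 mod 4 = 3, 170045 mod 4 = 1; sign now +1
(170045/130631) = (39414/130631)   [reduce mod 130631]
39414 = 2^1·19707; (2/130631) = +1 since 130631 mod 8 = 7, so (39414/130631) = (+1)^1·(19707/130631); sign now +1
reciprocity: (19707/130631) = -1·(130631/19707) since 19707 mod 4 = 3, 130631 mod 4 = 3; sign now -1
(130631/19707) = (12389/19707)   [reduce mod 19707]
reciprocity: (12389/19707) = +1·(19707/12389) since 12389 mod 4 = 1, 19707 mod 4 = 3; sign now -1
(19707/12389) = (7318/12389)   [reduce mod 12389]
7318 = 2^1·3659; (2/12389) = -1 since 12389 mod 8 = 5, so (7318/12389) = (-1)^1·(3659/12389); sign now +1
reciprocity: (3659/12389) = +1·(12389/3659) since 3659 mod 4 = 3, 12389 mod 4 = 1; sign now +1
(12389/3659) = (1412/3659)   [reduce mod 3659]
1412 = 2^2·353; (2/3659) = -1 since 3659 mod 8 = 3, so (1412/3659) = (-1)^2·(353/3659); sign now +1
reciprocity: (353/3659) = +1·(3659/353) since 353 mod 4 = 1, 3659 mod 4 = 3; sign now +1
(3659/353) = (129/353)   [reduce mod 353]
reciprocity: (129/353) = +1·(353/129) since 129 mod 4 = 1, 353 mod 4 = 1; sign now +1
(353/129) = (95/129)   [reduce mod 129]
reciprocity: (95/129) = +1·(129/95) since 95 mod 4 = 3, 129 mod 4 = 1; sign now +1
(129/95) = (34/95)   [reduce mod 95]
34 = 2^1·17; (2/95) = +1 since 95 mod 8 = 7, so (34/95) = (+1)^1·(17/95); sign now +1
reciprocity: (17/95) = +1·(95/17) since 17 mod 4 = 1, 95 mod 4 = 3; sign now +1
(95/17) = (10/17)   [reduce mod 17]
10 = 2^1·5; (2/17) = +1 since 17 mod 8 = 1, so (10/17) = (+1)^1·(5/17); sign now +1
reciprocity: (5/17) = +1·(17/5) since 5 mod 4 = 1, 17 mod 4 = 1; sign now +1
(17/5) = (2/5)   [reduce mod 5]
2 = 2^1·1; (2/5) = -1 since 5 mod 8 = 5, so (2/5) = (-1)^1·(1/5); sign now -1
(1/5) = 1; final value = sign = -1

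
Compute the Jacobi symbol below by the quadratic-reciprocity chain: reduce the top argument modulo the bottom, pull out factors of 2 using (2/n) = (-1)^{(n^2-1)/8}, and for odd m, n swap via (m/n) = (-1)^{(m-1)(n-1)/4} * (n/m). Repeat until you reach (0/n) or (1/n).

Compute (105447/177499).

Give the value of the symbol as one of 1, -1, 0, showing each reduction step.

reciprocity: (105447/177499) = -1·(177499/105447) since 105447 mod 4 = 3, 177499 mod 4 = 3; sign now -1
(177499/105447) = (72052/105447)   [reduce mod 105447]
72052 = 2^2·18013; (2/105447) = +1 since 105447 mod 8 = 7, so (72052/105447) = (+1)^2·(18013/105447); sign now -1
reciprocity: (18013/105447) = +1·(105447/18013) since 18013 mod 4 = 1, 105447 mod 4 = 3; sign now -1
(105447/18013) = (15382/18013)   [reduce mod 18013]
15382 = 2^1·7691; (2/18013) = -1 since 18013 mod 8 = 5, so (15382/18013) = (-1)^1·(7691/18013); sign now +1
reciprocity: (7691/18013) = +1·(18013/7691) since 7691 mod 4 = 3, 18013 mod 4 = 1; sign now +1
(18013/7691) = (2631/7691)   [reduce mod 7691]
reciprocity: (2631/7691) = -1·(7691/2631) since 2631 mod 4 = 3, 7691 mod 4 = 3; sign now -1
(7691/2631) = (2429/2631)   [reduce mod 2631]
reciprocity: (2429/2631) = +1·(2631/2429) since 2429 mod 4 = 1, 2631 mod 4 = 3; sign now -1
(2631/2429) = (202/2429)   [reduce mod 2429]
202 = 2^1·101; (2/2429) = -1 since 2429 mod 8 = 5, so (202/2429) = (-1)^1·(101/2429); sign now +1
reciprocity: (101/2429) = +1·(2429/101) since 101 mod 4 = 1, 2429 mod 4 = 1; sign now +1
(2429/101) = (5/101)   [reduce mod 101]
reciprocity: (5/101) = +1·(101/5) since 5 mod 4 = 1, 101 mod 4 = 1; sign now +1
(101/5) = (1/5)   [reduce mod 5]
(1/5) = 1; final value = sign = +1

1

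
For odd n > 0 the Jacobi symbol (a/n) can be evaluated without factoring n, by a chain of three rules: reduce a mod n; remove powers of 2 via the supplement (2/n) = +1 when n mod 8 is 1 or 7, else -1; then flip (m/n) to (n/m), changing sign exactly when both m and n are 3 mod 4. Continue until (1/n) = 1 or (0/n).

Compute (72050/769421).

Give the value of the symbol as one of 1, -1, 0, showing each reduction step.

72050 = 2^1·36025; (2/769421) = -1 since 769421 mod 8 = 5, so (72050/769421) = (-1)^1·(36025/769421); sign now -1
reciprocity: (36025/769421) = +1·(769421/36025) since 36025 mod 4 = 1, 769421 mod 4 = 1; sign now -1
(769421/36025) = (12896/36025)   [reduce mod 36025]
12896 = 2^5·403; (2/36025) = +1 since 36025 mod 8 = 1, so (12896/36025) = (+1)^5·(403/36025); sign now -1
reciprocity: (403/36025) = +1·(36025/403) since 403 mod 4 = 3, 36025 mod 4 = 1; sign now -1
(36025/403) = (158/403)   [reduce mod 403]
158 = 2^1·79; (2/403) = -1 since 403 mod 8 = 3, so (158/403) = (-1)^1·(79/403); sign now +1
reciprocity: (79/403) = -1·(403/79) since 79 mod 4 = 3, 403 mod 4 = 3; sign now -1
(403/79) = (8/79)   [reduce mod 79]
8 = 2^3·1; (2/79) = +1 since 79 mod 8 = 7, so (8/79) = (+1)^3·(1/79); sign now -1
(1/79) = 1; final value = sign = -1

-1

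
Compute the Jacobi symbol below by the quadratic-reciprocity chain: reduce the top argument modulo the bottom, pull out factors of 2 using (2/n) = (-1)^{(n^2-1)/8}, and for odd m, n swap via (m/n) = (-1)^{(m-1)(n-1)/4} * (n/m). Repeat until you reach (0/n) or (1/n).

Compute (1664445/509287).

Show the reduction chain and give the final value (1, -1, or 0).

(1664445/509287) = (136584/509287)   [reduce mod 509287]
136584 = 2^3·17073; (2/509287) = +1 since 509287 mod 8 = 7, so (136584/509287) = (+1)^3·(17073/509287); sign now +1
reciprocity: (17073/509287) = +1·(509287/17073) since 17073 mod 4 = 1, 509287 mod 4 = 3; sign now +1
(509287/17073) = (14170/17073)   [reduce mod 17073]
14170 = 2^1·7085; (2/17073) = +1 since 17073 mod 8 = 1, so (14170/17073) = (+1)^1·(7085/17073); sign now +1
reciprocity: (7085/17073) = +1·(17073/7085) since 7085 mod 4 = 1, 17073 mod 4 = 1; sign now +1
(17073/7085) = (2903/7085)   [reduce mod 7085]
reciprocity: (2903/7085) = +1·(7085/2903) since 2903 mod 4 = 3, 7085 mod 4 = 1; sign now +1
(7085/2903) = (1279/2903)   [reduce mod 2903]
reciprocity: (1279/2903) = -1·(2903/1279) since 1279 mod 4 = 3, 2903 mod 4 = 3; sign now -1
(2903/1279) = (345/1279)   [reduce mod 1279]
reciprocity: (345/1279) = +1·(1279/345) since 345 mod 4 = 1, 1279 mod 4 = 3; sign now -1
(1279/345) = (244/345)   [reduce mod 345]
244 = 2^2·61; (2/345) = +1 since 345 mod 8 = 1, so (244/345) = (+1)^2·(61/345); sign now -1
reciprocity: (61/345) = +1·(345/61) since 61 mod 4 = 1, 345 mod 4 = 1; sign now -1
(345/61) = (40/61)   [reduce mod 61]
40 = 2^3·5; (2/61) = -1 since 61 mod 8 = 5, so (40/61) = (-1)^3·(5/61); sign now +1
reciprocity: (5/61) = +1·(61/5) since 5 mod 4 = 1, 61 mod 4 = 1; sign now +1
(61/5) = (1/5)   [reduce mod 5]
(1/5) = 1; final value = sign = +1

1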